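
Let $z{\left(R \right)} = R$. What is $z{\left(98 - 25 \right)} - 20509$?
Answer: $-20436$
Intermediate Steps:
$z{\left(98 - 25 \right)} - 20509 = \left(98 - 25\right) - 20509 = 73 - 20509 = -20436$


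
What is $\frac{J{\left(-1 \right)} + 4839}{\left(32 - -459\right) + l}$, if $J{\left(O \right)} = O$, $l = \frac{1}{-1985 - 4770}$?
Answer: $\frac{16340345}{1658352} \approx 9.8534$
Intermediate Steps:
$l = - \frac{1}{6755}$ ($l = \frac{1}{-6755} = - \frac{1}{6755} \approx -0.00014804$)
$\frac{J{\left(-1 \right)} + 4839}{\left(32 - -459\right) + l} = \frac{-1 + 4839}{\left(32 - -459\right) - \frac{1}{6755}} = \frac{4838}{\left(32 + 459\right) - \frac{1}{6755}} = \frac{4838}{491 - \frac{1}{6755}} = \frac{4838}{\frac{3316704}{6755}} = 4838 \cdot \frac{6755}{3316704} = \frac{16340345}{1658352}$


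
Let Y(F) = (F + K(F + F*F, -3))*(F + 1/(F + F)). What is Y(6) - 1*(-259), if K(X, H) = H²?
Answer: 1401/4 ≈ 350.25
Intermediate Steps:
Y(F) = (9 + F)*(F + 1/(2*F)) (Y(F) = (F + (-3)²)*(F + 1/(F + F)) = (F + 9)*(F + 1/(2*F)) = (9 + F)*(F + 1/(2*F)))
Y(6) - 1*(-259) = (½ + 6² + 9*6 + (9/2)/6) - 1*(-259) = (½ + 36 + 54 + (9/2)*(⅙)) + 259 = (½ + 36 + 54 + ¾) + 259 = 365/4 + 259 = 1401/4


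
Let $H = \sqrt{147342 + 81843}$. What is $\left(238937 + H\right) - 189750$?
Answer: $49187 + 3 \sqrt{25465} \approx 49666.0$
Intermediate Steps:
$H = 3 \sqrt{25465}$ ($H = \sqrt{229185} = 3 \sqrt{25465} \approx 478.73$)
$\left(238937 + H\right) - 189750 = \left(238937 + 3 \sqrt{25465}\right) - 189750 = 49187 + 3 \sqrt{25465}$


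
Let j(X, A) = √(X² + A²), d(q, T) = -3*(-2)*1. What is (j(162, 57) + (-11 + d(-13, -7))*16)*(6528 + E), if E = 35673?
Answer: -3376080 + 126603*√3277 ≈ 3.8713e+6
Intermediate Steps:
d(q, T) = 6 (d(q, T) = 6*1 = 6)
j(X, A) = √(A² + X²)
(j(162, 57) + (-11 + d(-13, -7))*16)*(6528 + E) = (√(57² + 162²) + (-11 + 6)*16)*(6528 + 35673) = (√(3249 + 26244) - 5*16)*42201 = (√29493 - 80)*42201 = (3*√3277 - 80)*42201 = (-80 + 3*√3277)*42201 = -3376080 + 126603*√3277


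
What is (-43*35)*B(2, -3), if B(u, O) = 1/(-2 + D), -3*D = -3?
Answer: 1505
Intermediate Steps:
D = 1 (D = -⅓*(-3) = 1)
B(u, O) = -1 (B(u, O) = 1/(-2 + 1) = 1/(-1) = -1)
(-43*35)*B(2, -3) = -43*35*(-1) = -1505*(-1) = 1505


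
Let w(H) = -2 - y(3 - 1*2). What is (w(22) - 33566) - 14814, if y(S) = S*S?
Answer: -48383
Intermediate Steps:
y(S) = S²
w(H) = -3 (w(H) = -2 - (3 - 1*2)² = -2 - (3 - 2)² = -2 - 1*1² = -2 - 1*1 = -2 - 1 = -3)
(w(22) - 33566) - 14814 = (-3 - 33566) - 14814 = -33569 - 14814 = -48383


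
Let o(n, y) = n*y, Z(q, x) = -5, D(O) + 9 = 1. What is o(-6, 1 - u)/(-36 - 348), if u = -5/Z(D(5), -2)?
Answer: 0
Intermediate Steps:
D(O) = -8 (D(O) = -9 + 1 = -8)
u = 1 (u = -5/(-5) = -5*(-⅕) = 1)
o(-6, 1 - u)/(-36 - 348) = (-6*(1 - 1*1))/(-36 - 348) = -6*(1 - 1)/(-384) = -6*0*(-1/384) = 0*(-1/384) = 0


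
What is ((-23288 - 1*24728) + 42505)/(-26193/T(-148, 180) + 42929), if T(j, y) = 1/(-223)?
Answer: -5511/5883968 ≈ -0.00093661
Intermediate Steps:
T(j, y) = -1/223
((-23288 - 1*24728) + 42505)/(-26193/T(-148, 180) + 42929) = ((-23288 - 1*24728) + 42505)/(-26193/(-1/223) + 42929) = ((-23288 - 24728) + 42505)/(-26193*(-223) + 42929) = (-48016 + 42505)/(5841039 + 42929) = -5511/5883968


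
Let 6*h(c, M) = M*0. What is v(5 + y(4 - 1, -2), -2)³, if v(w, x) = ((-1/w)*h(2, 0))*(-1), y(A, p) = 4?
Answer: 0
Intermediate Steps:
h(c, M) = 0 (h(c, M) = (M*0)/6 = (⅙)*0 = 0)
v(w, x) = 0 (v(w, x) = (-1/w*0)*(-1) = 0*(-1) = 0)
v(5 + y(4 - 1, -2), -2)³ = 0³ = 0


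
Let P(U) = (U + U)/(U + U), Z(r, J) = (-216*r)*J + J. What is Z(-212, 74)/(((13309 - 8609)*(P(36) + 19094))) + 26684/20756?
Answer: 308141386199/232847294250 ≈ 1.3234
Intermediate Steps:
Z(r, J) = J - 216*J*r (Z(r, J) = -216*J*r + J = J - 216*J*r)
P(U) = 1 (P(U) = (2*U)/((2*U)) = (2*U)*(1/(2*U)) = 1)
Z(-212, 74)/(((13309 - 8609)*(P(36) + 19094))) + 26684/20756 = (74*(1 - 216*(-212)))/(((13309 - 8609)*(1 + 19094))) + 26684/20756 = (74*(1 + 45792))/((4700*19095)) + 26684*(1/20756) = (74*45793)/89746500 + 6671/5189 = 3388682*(1/89746500) + 6671/5189 = 1694341/44873250 + 6671/5189 = 308141386199/232847294250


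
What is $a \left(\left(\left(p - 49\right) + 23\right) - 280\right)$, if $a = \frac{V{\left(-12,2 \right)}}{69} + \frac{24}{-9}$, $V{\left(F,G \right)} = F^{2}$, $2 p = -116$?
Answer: $\frac{14560}{69} \approx 211.01$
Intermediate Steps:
$p = -58$ ($p = \frac{1}{2} \left(-116\right) = -58$)
$a = - \frac{40}{69}$ ($a = \frac{\left(-12\right)^{2}}{69} + \frac{24}{-9} = 144 \cdot \frac{1}{69} + 24 \left(- \frac{1}{9}\right) = \frac{48}{23} - \frac{8}{3} = - \frac{40}{69} \approx -0.57971$)
$a \left(\left(\left(p - 49\right) + 23\right) - 280\right) = - \frac{40 \left(\left(\left(-58 - 49\right) + 23\right) - 280\right)}{69} = - \frac{40 \left(\left(-107 + 23\right) - 280\right)}{69} = - \frac{40 \left(-84 - 280\right)}{69} = \left(- \frac{40}{69}\right) \left(-364\right) = \frac{14560}{69}$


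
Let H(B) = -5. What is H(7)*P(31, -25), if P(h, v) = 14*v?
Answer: 1750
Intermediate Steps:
H(7)*P(31, -25) = -70*(-25) = -5*(-350) = 1750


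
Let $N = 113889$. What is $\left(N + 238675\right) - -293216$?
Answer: $645780$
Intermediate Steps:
$\left(N + 238675\right) - -293216 = \left(113889 + 238675\right) - -293216 = 352564 + 293216 = 645780$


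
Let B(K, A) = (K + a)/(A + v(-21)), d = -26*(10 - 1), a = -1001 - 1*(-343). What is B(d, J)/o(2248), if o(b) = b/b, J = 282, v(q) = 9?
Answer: -892/291 ≈ -3.0653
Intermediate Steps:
a = -658 (a = -1001 + 343 = -658)
d = -234 (d = -26*9 = -234)
o(b) = 1
B(K, A) = (-658 + K)/(9 + A) (B(K, A) = (K - 658)/(A + 9) = (-658 + K)/(9 + A))
B(d, J)/o(2248) = ((-658 - 234)/(9 + 282))/1 = (-892/291)*1 = ((1/291)*(-892))*1 = -892/291*1 = -892/291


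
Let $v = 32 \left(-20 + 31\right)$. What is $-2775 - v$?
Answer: $-3127$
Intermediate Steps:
$v = 352$ ($v = 32 \cdot 11 = 352$)
$-2775 - v = -2775 - 352 = -3127$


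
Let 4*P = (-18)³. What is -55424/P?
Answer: 27712/729 ≈ 38.014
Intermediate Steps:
P = -1458 (P = (¼)*(-18)³ = (¼)*(-5832) = -1458)
-55424/P = -55424/(-1458) = -55424*(-1/1458) = 27712/729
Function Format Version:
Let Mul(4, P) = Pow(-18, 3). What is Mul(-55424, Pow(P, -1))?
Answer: Rational(27712, 729) ≈ 38.014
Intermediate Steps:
P = -1458 (P = Mul(Rational(1, 4), Pow(-18, 3)) = Mul(Rational(1, 4), -5832) = -1458)
Mul(-55424, Pow(P, -1)) = Mul(-55424, Pow(-1458, -1)) = Mul(-55424, Rational(-1, 1458)) = Rational(27712, 729)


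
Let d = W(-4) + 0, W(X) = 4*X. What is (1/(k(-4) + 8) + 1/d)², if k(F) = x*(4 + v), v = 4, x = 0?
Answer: 1/256 ≈ 0.0039063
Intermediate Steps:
k(F) = 0 (k(F) = 0*(4 + 4) = 0*8 = 0)
d = -16 (d = 4*(-4) + 0 = -16 + 0 = -16)
(1/(k(-4) + 8) + 1/d)² = (1/(0 + 8) + 1/(-16))² = (1/8 - 1/16)² = (⅛ - 1/16)² = (1/16)² = 1/256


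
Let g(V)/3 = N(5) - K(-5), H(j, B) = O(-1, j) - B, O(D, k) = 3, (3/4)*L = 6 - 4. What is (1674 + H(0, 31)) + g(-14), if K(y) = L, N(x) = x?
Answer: 1653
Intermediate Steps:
L = 8/3 (L = 4*(6 - 4)/3 = (4/3)*2 = 8/3 ≈ 2.6667)
H(j, B) = 3 - B
K(y) = 8/3
g(V) = 7 (g(V) = 3*(5 - 1*8/3) = 3*(5 - 8/3) = 3*(7/3) = 7)
(1674 + H(0, 31)) + g(-14) = (1674 + (3 - 1*31)) + 7 = (1674 + (3 - 31)) + 7 = (1674 - 28) + 7 = 1646 + 7 = 1653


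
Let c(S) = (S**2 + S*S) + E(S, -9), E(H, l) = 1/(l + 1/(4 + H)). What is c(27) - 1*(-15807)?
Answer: 4799639/278 ≈ 17265.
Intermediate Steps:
c(S) = 2*S**2 + (4 + S)/(-35 - 9*S) (c(S) = (S**2 + S*S) + (4 + S)/(1 + 4*(-9) + S*(-9)) = (S**2 + S**2) + (4 + S)/(1 - 36 - 9*S) = 2*S**2 + (4 + S)/(-35 - 9*S))
c(27) - 1*(-15807) = (-4 - 1*27 + 18*27**3 + 70*27**2)/(35 + 9*27) - 1*(-15807) = (-4 - 27 + 18*19683 + 70*729)/(35 + 243) + 15807 = (-4 - 27 + 354294 + 51030)/278 + 15807 = (1/278)*405293 + 15807 = 405293/278 + 15807 = 4799639/278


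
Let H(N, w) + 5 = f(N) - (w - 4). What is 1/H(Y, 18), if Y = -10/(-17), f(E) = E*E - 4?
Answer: -289/6547 ≈ -0.044142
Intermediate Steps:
f(E) = -4 + E² (f(E) = E² - 4 = -4 + E²)
Y = 10/17 (Y = -10*(-1/17) = 10/17 ≈ 0.58823)
H(N, w) = -5 + N² - w (H(N, w) = -5 + ((-4 + N²) - (w - 4)) = -5 + ((-4 + N²) - (-4 + w)) = -5 + ((-4 + N²) + (4 - w)) = -5 + (N² - w) = -5 + N² - w)
1/H(Y, 18) = 1/(-5 + (10/17)² - 1*18) = 1/(-5 + 100/289 - 18) = 1/(-6547/289) = -289/6547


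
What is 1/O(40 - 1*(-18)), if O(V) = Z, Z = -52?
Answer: -1/52 ≈ -0.019231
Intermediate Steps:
O(V) = -52
1/O(40 - 1*(-18)) = 1/(-52) = -1/52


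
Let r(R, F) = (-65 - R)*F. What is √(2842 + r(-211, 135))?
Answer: 2*√5638 ≈ 150.17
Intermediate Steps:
r(R, F) = F*(-65 - R)
√(2842 + r(-211, 135)) = √(2842 - 1*135*(65 - 211)) = √(2842 - 1*135*(-146)) = √(2842 + 19710) = √22552 = 2*√5638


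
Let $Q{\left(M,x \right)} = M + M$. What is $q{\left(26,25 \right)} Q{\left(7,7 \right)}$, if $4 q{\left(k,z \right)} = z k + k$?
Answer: $2366$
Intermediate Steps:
$Q{\left(M,x \right)} = 2 M$
$q{\left(k,z \right)} = \frac{k}{4} + \frac{k z}{4}$ ($q{\left(k,z \right)} = \frac{z k + k}{4} = \frac{k z + k}{4} = \frac{k + k z}{4} = \frac{k}{4} + \frac{k z}{4}$)
$q{\left(26,25 \right)} Q{\left(7,7 \right)} = \frac{1}{4} \cdot 26 \left(1 + 25\right) 2 \cdot 7 = \frac{1}{4} \cdot 26 \cdot 26 \cdot 14 = 169 \cdot 14 = 2366$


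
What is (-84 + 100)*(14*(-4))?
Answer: -896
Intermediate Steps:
(-84 + 100)*(14*(-4)) = 16*(-56) = -896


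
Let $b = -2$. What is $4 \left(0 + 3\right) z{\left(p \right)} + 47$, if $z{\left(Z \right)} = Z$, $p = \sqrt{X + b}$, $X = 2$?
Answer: $47$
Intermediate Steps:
$p = 0$ ($p = \sqrt{2 - 2} = \sqrt{0} = 0$)
$4 \left(0 + 3\right) z{\left(p \right)} + 47 = 4 \left(0 + 3\right) 0 + 47 = 4 \cdot 3 \cdot 0 + 47 = 12 \cdot 0 + 47 = 0 + 47 = 47$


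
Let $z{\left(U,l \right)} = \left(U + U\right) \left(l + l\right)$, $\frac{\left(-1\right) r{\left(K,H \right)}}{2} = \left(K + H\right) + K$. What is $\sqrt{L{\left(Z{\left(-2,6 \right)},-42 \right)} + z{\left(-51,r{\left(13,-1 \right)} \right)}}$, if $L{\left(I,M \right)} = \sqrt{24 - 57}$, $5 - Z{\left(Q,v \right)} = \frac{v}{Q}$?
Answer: $\sqrt{10200 + i \sqrt{33}} \approx 100.99 + 0.0284 i$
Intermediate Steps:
$r{\left(K,H \right)} = - 4 K - 2 H$ ($r{\left(K,H \right)} = - 2 \left(\left(K + H\right) + K\right) = - 2 \left(\left(H + K\right) + K\right) = - 2 \left(H + 2 K\right) = - 4 K - 2 H$)
$Z{\left(Q,v \right)} = 5 - \frac{v}{Q}$
$L{\left(I,M \right)} = i \sqrt{33}$ ($L{\left(I,M \right)} = \sqrt{-33} = i \sqrt{33}$)
$z{\left(U,l \right)} = 4 U l$ ($z{\left(U,l \right)} = 2 U 2 l = 4 U l$)
$\sqrt{L{\left(Z{\left(-2,6 \right)},-42 \right)} + z{\left(-51,r{\left(13,-1 \right)} \right)}} = \sqrt{i \sqrt{33} + 4 \left(-51\right) \left(\left(-4\right) 13 - -2\right)} = \sqrt{i \sqrt{33} + 4 \left(-51\right) \left(-52 + 2\right)} = \sqrt{i \sqrt{33} + 4 \left(-51\right) \left(-50\right)} = \sqrt{i \sqrt{33} + 10200} = \sqrt{10200 + i \sqrt{33}}$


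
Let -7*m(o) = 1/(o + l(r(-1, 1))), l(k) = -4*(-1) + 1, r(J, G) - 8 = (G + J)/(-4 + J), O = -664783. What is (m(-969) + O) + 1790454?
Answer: 7596027909/6748 ≈ 1.1257e+6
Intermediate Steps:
r(J, G) = 8 + (G + J)/(-4 + J)
l(k) = 5 (l(k) = 4 + 1 = 5)
m(o) = -1/(7*(5 + o)) (m(o) = -1/(7*(o + 5)) = -1/(7*(5 + o)))
(m(-969) + O) + 1790454 = (-1/(35 + 7*(-969)) - 664783) + 1790454 = (-1/(35 - 6783) - 664783) + 1790454 = (-1/(-6748) - 664783) + 1790454 = (-1*(-1/6748) - 664783) + 1790454 = (1/6748 - 664783) + 1790454 = -4485955683/6748 + 1790454 = 7596027909/6748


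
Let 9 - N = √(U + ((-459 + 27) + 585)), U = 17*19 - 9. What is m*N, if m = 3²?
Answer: 81 - 9*√467 ≈ -113.49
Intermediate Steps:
U = 314 (U = 323 - 9 = 314)
m = 9
N = 9 - √467 (N = 9 - √(314 + ((-459 + 27) + 585)) = 9 - √(314 + (-432 + 585)) = 9 - √(314 + 153) = 9 - √467 ≈ -12.610)
m*N = 9*(9 - √467) = 81 - 9*√467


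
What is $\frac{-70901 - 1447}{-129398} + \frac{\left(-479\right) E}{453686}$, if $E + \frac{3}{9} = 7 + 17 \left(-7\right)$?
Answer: $\frac{59678818769}{88059091542} \approx 0.67771$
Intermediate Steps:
$E = - \frac{337}{3}$ ($E = - \frac{1}{3} + \left(7 + 17 \left(-7\right)\right) = - \frac{1}{3} + \left(7 - 119\right) = - \frac{1}{3} - 112 = - \frac{337}{3} \approx -112.33$)
$\frac{-70901 - 1447}{-129398} + \frac{\left(-479\right) E}{453686} = \frac{-70901 - 1447}{-129398} + \frac{\left(-479\right) \left(- \frac{337}{3}\right)}{453686} = \left(-72348\right) \left(- \frac{1}{129398}\right) + \frac{161423}{3} \cdot \frac{1}{453686} = \frac{36174}{64699} + \frac{161423}{1361058} = \frac{59678818769}{88059091542}$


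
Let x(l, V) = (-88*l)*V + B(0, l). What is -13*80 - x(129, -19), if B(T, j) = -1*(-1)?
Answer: -216729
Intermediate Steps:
B(T, j) = 1
x(l, V) = 1 - 88*V*l (x(l, V) = (-88*l)*V + 1 = -88*V*l + 1 = 1 - 88*V*l)
-13*80 - x(129, -19) = -13*80 - (1 - 88*(-19)*129) = -1040 - (1 + 215688) = -1040 - 1*215689 = -1040 - 215689 = -216729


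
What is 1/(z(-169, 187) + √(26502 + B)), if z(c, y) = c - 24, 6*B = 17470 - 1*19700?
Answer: -579/33356 - √235173/33356 ≈ -0.031897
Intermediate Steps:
B = -1115/3 (B = (17470 - 1*19700)/6 = (17470 - 19700)/6 = (⅙)*(-2230) = -1115/3 ≈ -371.67)
z(c, y) = -24 + c
1/(z(-169, 187) + √(26502 + B)) = 1/((-24 - 169) + √(26502 - 1115/3)) = 1/(-193 + √(78391/3)) = 1/(-193 + √235173/3)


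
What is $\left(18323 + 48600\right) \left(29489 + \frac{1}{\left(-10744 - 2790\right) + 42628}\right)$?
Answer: $\frac{57416786410541}{29094} \approx 1.9735 \cdot 10^{9}$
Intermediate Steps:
$\left(18323 + 48600\right) \left(29489 + \frac{1}{\left(-10744 - 2790\right) + 42628}\right) = 66923 \left(29489 + \frac{1}{-13534 + 42628}\right) = 66923 \left(29489 + \frac{1}{29094}\right) = 66923 \cdot \frac{857952967}{29094} = \frac{57416786410541}{29094}$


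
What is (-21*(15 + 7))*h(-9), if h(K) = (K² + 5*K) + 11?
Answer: -21714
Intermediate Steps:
h(K) = 11 + K² + 5*K
(-21*(15 + 7))*h(-9) = (-21*(15 + 7))*(11 + (-9)² + 5*(-9)) = (-21*22)*(11 + 81 - 45) = -462*47 = -21714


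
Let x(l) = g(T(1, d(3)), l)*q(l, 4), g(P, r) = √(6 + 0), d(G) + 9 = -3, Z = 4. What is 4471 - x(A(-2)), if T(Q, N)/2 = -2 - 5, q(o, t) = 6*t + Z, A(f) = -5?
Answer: 4471 - 28*√6 ≈ 4402.4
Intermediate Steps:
d(G) = -12 (d(G) = -9 - 3 = -12)
q(o, t) = 4 + 6*t (q(o, t) = 6*t + 4 = 4 + 6*t)
T(Q, N) = -14 (T(Q, N) = 2*(-2 - 5) = 2*(-7) = -14)
g(P, r) = √6
x(l) = 28*√6 (x(l) = √6*(4 + 6*4) = √6*(4 + 24) = √6*28 = 28*√6)
4471 - x(A(-2)) = 4471 - 28*√6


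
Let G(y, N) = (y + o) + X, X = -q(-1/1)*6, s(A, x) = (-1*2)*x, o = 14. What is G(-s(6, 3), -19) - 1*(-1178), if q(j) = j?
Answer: 1204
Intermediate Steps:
s(A, x) = -2*x
X = 6 (X = -(-1)/1*6 = -(-1)*6 = -1*(-1)*6 = 1*6 = 6)
G(y, N) = 20 + y (G(y, N) = (y + 14) + 6 = (14 + y) + 6 = 20 + y)
G(-s(6, 3), -19) - 1*(-1178) = (20 - (-2)*3) - 1*(-1178) = (20 - 1*(-6)) + 1178 = (20 + 6) + 1178 = 26 + 1178 = 1204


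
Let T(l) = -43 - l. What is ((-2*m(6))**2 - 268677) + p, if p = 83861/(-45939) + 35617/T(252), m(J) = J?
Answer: -3640821507023/13552005 ≈ -2.6866e+5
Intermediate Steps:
p = -1660948358/13552005 (p = 83861/(-45939) + 35617/(-43 - 1*252) = 83861*(-1/45939) + 35617/(-43 - 252) = -83861/45939 + 35617/(-295) = -83861/45939 + 35617*(-1/295) = -83861/45939 - 35617/295 = -1660948358/13552005 ≈ -122.56)
((-2*m(6))**2 - 268677) + p = ((-2*6)**2 - 268677) - 1660948358/13552005 = ((-12)**2 - 268677) - 1660948358/13552005 = (144 - 268677) - 1660948358/13552005 = -268533 - 1660948358/13552005 = -3640821507023/13552005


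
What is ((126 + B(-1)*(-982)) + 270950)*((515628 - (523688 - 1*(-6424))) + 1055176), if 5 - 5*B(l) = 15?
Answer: 284150543680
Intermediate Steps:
B(l) = -2 (B(l) = 1 - ⅕*15 = 1 - 3 = -2)
((126 + B(-1)*(-982)) + 270950)*((515628 - (523688 - 1*(-6424))) + 1055176) = ((126 - 2*(-982)) + 270950)*((515628 - (523688 - 1*(-6424))) + 1055176) = ((126 + 1964) + 270950)*((515628 - (523688 + 6424)) + 1055176) = (2090 + 270950)*((515628 - 1*530112) + 1055176) = 273040*((515628 - 530112) + 1055176) = 273040*(-14484 + 1055176) = 273040*1040692 = 284150543680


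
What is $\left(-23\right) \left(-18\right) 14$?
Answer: $5796$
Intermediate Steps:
$\left(-23\right) \left(-18\right) 14 = 414 \cdot 14 = 5796$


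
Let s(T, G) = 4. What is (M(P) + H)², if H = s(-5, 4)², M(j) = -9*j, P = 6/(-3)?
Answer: 1156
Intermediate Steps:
P = -2 (P = 6*(-⅓) = -2)
H = 16 (H = 4² = 16)
(M(P) + H)² = (-9*(-2) + 16)² = (18 + 16)² = 34² = 1156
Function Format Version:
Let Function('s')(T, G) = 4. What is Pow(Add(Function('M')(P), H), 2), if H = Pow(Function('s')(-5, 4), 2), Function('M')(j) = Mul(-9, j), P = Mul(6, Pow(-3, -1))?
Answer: 1156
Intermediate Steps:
P = -2 (P = Mul(6, Rational(-1, 3)) = -2)
H = 16 (H = Pow(4, 2) = 16)
Pow(Add(Function('M')(P), H), 2) = Pow(Add(Mul(-9, -2), 16), 2) = Pow(Add(18, 16), 2) = Pow(34, 2) = 1156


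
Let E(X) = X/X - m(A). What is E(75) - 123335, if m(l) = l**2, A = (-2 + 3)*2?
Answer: -123338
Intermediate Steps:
A = 2 (A = 1*2 = 2)
E(X) = -3 (E(X) = X/X - 1*2**2 = 1 - 1*4 = 1 - 4 = -3)
E(75) - 123335 = -3 - 123335 = -123338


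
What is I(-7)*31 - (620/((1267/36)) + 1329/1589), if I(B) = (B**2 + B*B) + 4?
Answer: 904112469/287609 ≈ 3143.5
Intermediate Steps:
I(B) = 4 + 2*B**2 (I(B) = (B**2 + B**2) + 4 = 2*B**2 + 4 = 4 + 2*B**2)
I(-7)*31 - (620/((1267/36)) + 1329/1589) = (4 + 2*(-7)**2)*31 - (620/((1267/36)) + 1329/1589) = (4 + 2*49)*31 - (620/((1267*(1/36))) + 1329*(1/1589)) = (4 + 98)*31 - (620/(1267/36) + 1329/1589) = 102*31 - (620*(36/1267) + 1329/1589) = 3162 - (22320/1267 + 1329/1589) = 3162 - 1*5307189/287609 = 3162 - 5307189/287609 = 904112469/287609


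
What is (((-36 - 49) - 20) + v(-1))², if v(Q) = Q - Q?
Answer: 11025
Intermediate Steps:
v(Q) = 0
(((-36 - 49) - 20) + v(-1))² = (((-36 - 49) - 20) + 0)² = ((-85 - 20) + 0)² = (-105 + 0)² = (-105)² = 11025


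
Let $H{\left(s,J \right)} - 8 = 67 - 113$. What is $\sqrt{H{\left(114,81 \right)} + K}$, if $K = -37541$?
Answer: $i \sqrt{37579} \approx 193.85 i$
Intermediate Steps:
$H{\left(s,J \right)} = -38$ ($H{\left(s,J \right)} = 8 + \left(67 - 113\right) = 8 - 46 = -38$)
$\sqrt{H{\left(114,81 \right)} + K} = \sqrt{-38 - 37541} = \sqrt{-37579} = i \sqrt{37579}$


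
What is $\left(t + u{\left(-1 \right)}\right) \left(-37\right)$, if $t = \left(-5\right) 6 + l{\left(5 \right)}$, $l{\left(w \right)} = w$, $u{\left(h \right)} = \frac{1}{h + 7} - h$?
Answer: $\frac{5291}{6} \approx 881.83$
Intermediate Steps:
$u{\left(h \right)} = \frac{1}{7 + h} - h$
$t = -25$ ($t = \left(-5\right) 6 + 5 = -30 + 5 = -25$)
$\left(t + u{\left(-1 \right)}\right) \left(-37\right) = \left(-25 + \frac{1 - \left(-1\right)^{2} - -7}{7 - 1}\right) \left(-37\right) = \left(-25 + \frac{1 - 1 + 7}{6}\right) \left(-37\right) = \left(-25 + \frac{1}{6} \cdot 7\right) \left(-37\right) = \left(-25 + \frac{7}{6}\right) \left(-37\right) = \left(- \frac{143}{6}\right) \left(-37\right) = \frac{5291}{6}$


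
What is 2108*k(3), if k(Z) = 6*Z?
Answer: 37944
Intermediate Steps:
2108*k(3) = 2108*(6*3) = 2108*18 = 37944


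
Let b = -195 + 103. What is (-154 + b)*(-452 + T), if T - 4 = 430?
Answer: 4428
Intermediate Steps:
T = 434 (T = 4 + 430 = 434)
b = -92
(-154 + b)*(-452 + T) = (-154 - 92)*(-452 + 434) = -246*(-18) = 4428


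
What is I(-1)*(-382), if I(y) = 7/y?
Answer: 2674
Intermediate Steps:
I(-1)*(-382) = (7/(-1))*(-382) = (7*(-1))*(-382) = -7*(-382) = 2674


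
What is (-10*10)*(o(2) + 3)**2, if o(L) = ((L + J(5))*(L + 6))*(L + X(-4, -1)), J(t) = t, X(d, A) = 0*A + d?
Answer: -1188100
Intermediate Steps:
X(d, A) = d (X(d, A) = 0 + d = d)
o(L) = (-4 + L)*(5 + L)*(6 + L) (o(L) = ((L + 5)*(L + 6))*(L - 4) = ((5 + L)*(6 + L))*(-4 + L) = (-4 + L)*(5 + L)*(6 + L))
(-10*10)*(o(2) + 3)**2 = (-10*10)*((-120 + 2**3 - 14*2 + 7*2**2) + 3)**2 = -100*((-120 + 8 - 28 + 7*4) + 3)**2 = -100*((-120 + 8 - 28 + 28) + 3)**2 = -100*(-112 + 3)**2 = -100*(-109)**2 = -100*11881 = -1188100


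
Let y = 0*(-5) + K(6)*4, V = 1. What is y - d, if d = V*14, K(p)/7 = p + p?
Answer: 322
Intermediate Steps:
K(p) = 14*p (K(p) = 7*(p + p) = 7*(2*p) = 14*p)
d = 14 (d = 1*14 = 14)
y = 336 (y = 0*(-5) + (14*6)*4 = 0 + 84*4 = 0 + 336 = 336)
y - d = 336 - 1*14 = 336 - 14 = 322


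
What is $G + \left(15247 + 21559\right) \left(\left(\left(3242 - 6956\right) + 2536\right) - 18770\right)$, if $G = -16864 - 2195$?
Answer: $-734225147$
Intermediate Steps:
$G = -19059$
$G + \left(15247 + 21559\right) \left(\left(\left(3242 - 6956\right) + 2536\right) - 18770\right) = -19059 + \left(15247 + 21559\right) \left(\left(\left(3242 - 6956\right) + 2536\right) - 18770\right) = -19059 + 36806 \left(\left(-3714 + 2536\right) - 18770\right) = -19059 + 36806 \left(-1178 - 18770\right) = -19059 + 36806 \left(-19948\right) = -19059 - 734206088 = -734225147$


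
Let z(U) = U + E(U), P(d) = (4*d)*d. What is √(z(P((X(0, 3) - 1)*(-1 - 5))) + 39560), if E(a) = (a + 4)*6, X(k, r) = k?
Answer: 4*√2537 ≈ 201.47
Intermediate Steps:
P(d) = 4*d²
E(a) = 24 + 6*a (E(a) = (4 + a)*6 = 24 + 6*a)
z(U) = 24 + 7*U (z(U) = U + (24 + 6*U) = 24 + 7*U)
√(z(P((X(0, 3) - 1)*(-1 - 5))) + 39560) = √((24 + 7*(4*((0 - 1)*(-1 - 5))²)) + 39560) = √((24 + 7*(4*(-1*(-6))²)) + 39560) = √((24 + 7*(4*6²)) + 39560) = √((24 + 7*(4*36)) + 39560) = √((24 + 7*144) + 39560) = √((24 + 1008) + 39560) = √(1032 + 39560) = √40592 = 4*√2537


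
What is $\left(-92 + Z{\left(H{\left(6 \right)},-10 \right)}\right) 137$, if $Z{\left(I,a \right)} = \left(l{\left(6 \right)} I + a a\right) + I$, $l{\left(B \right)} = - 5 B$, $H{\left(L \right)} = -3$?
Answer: $13015$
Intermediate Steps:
$Z{\left(I,a \right)} = a^{2} - 29 I$ ($Z{\left(I,a \right)} = \left(\left(-5\right) 6 I + a a\right) + I = \left(- 30 I + a^{2}\right) + I = \left(a^{2} - 30 I\right) + I = a^{2} - 29 I$)
$\left(-92 + Z{\left(H{\left(6 \right)},-10 \right)}\right) 137 = \left(-92 + \left(\left(-10\right)^{2} - -87\right)\right) 137 = \left(-92 + \left(100 + 87\right)\right) 137 = \left(-92 + 187\right) 137 = 95 \cdot 137 = 13015$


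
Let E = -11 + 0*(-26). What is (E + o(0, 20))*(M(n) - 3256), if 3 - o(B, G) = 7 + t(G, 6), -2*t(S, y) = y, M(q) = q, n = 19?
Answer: 38844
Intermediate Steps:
t(S, y) = -y/2
o(B, G) = -1 (o(B, G) = 3 - (7 - ½*6) = 3 - (7 - 3) = 3 - 1*4 = 3 - 4 = -1)
E = -11 (E = -11 + 0 = -11)
(E + o(0, 20))*(M(n) - 3256) = (-11 - 1)*(19 - 3256) = -12*(-3237) = 38844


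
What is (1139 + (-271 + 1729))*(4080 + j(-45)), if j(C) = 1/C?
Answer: 476806603/45 ≈ 1.0596e+7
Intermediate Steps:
(1139 + (-271 + 1729))*(4080 + j(-45)) = (1139 + (-271 + 1729))*(4080 + 1/(-45)) = (1139 + 1458)*(4080 - 1/45) = 2597*(183599/45) = 476806603/45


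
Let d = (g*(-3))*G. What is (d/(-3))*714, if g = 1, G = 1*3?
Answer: 2142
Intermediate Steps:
G = 3
d = -9 (d = (1*(-3))*3 = -3*3 = -9)
(d/(-3))*714 = -9/(-3)*714 = -9*(-⅓)*714 = 3*714 = 2142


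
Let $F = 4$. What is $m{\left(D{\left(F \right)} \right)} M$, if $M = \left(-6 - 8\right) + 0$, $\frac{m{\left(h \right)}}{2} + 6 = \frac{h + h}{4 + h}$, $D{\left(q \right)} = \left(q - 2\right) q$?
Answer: $\frac{392}{3} \approx 130.67$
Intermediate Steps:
$D{\left(q \right)} = q \left(-2 + q\right)$ ($D{\left(q \right)} = \left(-2 + q\right) q = q \left(-2 + q\right)$)
$m{\left(h \right)} = -12 + \frac{4 h}{4 + h}$ ($m{\left(h \right)} = -12 + 2 \frac{h + h}{4 + h} = -12 + 2 \frac{2 h}{4 + h} = -12 + \frac{4 h}{4 + h}$)
$M = -14$ ($M = \left(-6 - 8\right) + 0 = -14 + 0 = -14$)
$m{\left(D{\left(F \right)} \right)} M = \frac{8 \left(-6 - 4 \left(-2 + 4\right)\right)}{4 + 4 \left(-2 + 4\right)} \left(-14\right) = \frac{8 \left(-6 - 4 \cdot 2\right)}{4 + 4 \cdot 2} \left(-14\right) = \frac{8 \left(-6 - 8\right)}{4 + 8} \left(-14\right) = \frac{8 \left(-6 - 8\right)}{12} \left(-14\right) = 8 \cdot \frac{1}{12} \left(-14\right) \left(-14\right) = \left(- \frac{28}{3}\right) \left(-14\right) = \frac{392}{3}$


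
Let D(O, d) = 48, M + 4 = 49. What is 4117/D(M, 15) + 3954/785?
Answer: 3421637/37680 ≈ 90.808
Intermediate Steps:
M = 45 (M = -4 + 49 = 45)
4117/D(M, 15) + 3954/785 = 4117/48 + 3954/785 = 3421637/37680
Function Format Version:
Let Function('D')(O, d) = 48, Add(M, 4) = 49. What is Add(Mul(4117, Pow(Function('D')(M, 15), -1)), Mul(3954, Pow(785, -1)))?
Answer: Rational(3421637, 37680) ≈ 90.808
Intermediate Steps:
M = 45 (M = Add(-4, 49) = 45)
Add(Mul(4117, Pow(Function('D')(M, 15), -1)), Mul(3954, Pow(785, -1))) = Add(Mul(4117, Pow(48, -1)), Mul(3954, Pow(785, -1))) = Add(Mul(4117, Rational(1, 48)), Mul(3954, Rational(1, 785))) = Add(Rational(4117, 48), Rational(3954, 785)) = Rational(3421637, 37680)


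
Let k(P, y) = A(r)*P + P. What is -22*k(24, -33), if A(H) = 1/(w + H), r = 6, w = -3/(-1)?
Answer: -1760/3 ≈ -586.67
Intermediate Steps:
w = 3 (w = -3*(-1) = 3)
A(H) = 1/(3 + H)
k(P, y) = 10*P/9 (k(P, y) = P/(3 + 6) + P = P/9 + P = 10*P/9)
-22*k(24, -33) = -220*24/9 = -22*80/3 = -1760/3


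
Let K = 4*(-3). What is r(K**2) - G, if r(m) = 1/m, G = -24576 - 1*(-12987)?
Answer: 1668817/144 ≈ 11589.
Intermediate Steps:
G = -11589 (G = -24576 + 12987 = -11589)
K = -12
r(K**2) - G = 1/((-12)**2) - 1*(-11589) = 1/144 + 11589 = 1668817/144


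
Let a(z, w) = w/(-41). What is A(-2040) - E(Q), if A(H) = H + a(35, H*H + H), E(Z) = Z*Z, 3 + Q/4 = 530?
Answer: -186433424/41 ≈ -4.5472e+6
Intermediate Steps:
Q = 2108 (Q = -12 + 4*530 = -12 + 2120 = 2108)
E(Z) = Z²
a(z, w) = -w/41 (a(z, w) = w*(-1/41) = -w/41)
A(H) = -H²/41 + 40*H/41 (A(H) = H - (H*H + H)/41 = H - (H² + H)/41 = H - (H + H²)/41 = H + (-H/41 - H²/41) = -H²/41 + 40*H/41)
A(-2040) - E(Q) = (1/41)*(-2040)*(40 - 1*(-2040)) - 1*2108² = (1/41)*(-2040)*(40 + 2040) - 1*4443664 = (1/41)*(-2040)*2080 - 4443664 = -4243200/41 - 4443664 = -186433424/41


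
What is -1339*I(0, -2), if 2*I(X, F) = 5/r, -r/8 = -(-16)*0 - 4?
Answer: -6695/64 ≈ -104.61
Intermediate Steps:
r = 32 (r = -8*(-(-16)*0 - 4) = -8*(-4*0 - 4) = -8*(0 - 4) = -8*(-4) = 32)
I(X, F) = 5/64 (I(X, F) = (5/32)/2 = (5*(1/32))/2 = (½)*(5/32) = 5/64)
-1339*I(0, -2) = -1339*5/64 = -6695/64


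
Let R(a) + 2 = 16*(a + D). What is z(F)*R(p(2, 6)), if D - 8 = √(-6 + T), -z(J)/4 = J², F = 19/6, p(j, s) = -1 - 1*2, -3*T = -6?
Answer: -9386/3 - 11552*I/9 ≈ -3128.7 - 1283.6*I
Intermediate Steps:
T = 2 (T = -⅓*(-6) = 2)
p(j, s) = -3 (p(j, s) = -1 - 2 = -3)
F = 19/6 (F = 19*(⅙) = 19/6 ≈ 3.1667)
z(J) = -4*J²
D = 8 + 2*I (D = 8 + √(-6 + 2) = 8 + √(-4) = 8 + 2*I ≈ 8.0 + 2.0*I)
R(a) = 126 + 16*a + 32*I (R(a) = -2 + 16*(a + (8 + 2*I)) = -2 + 16*(8 + a + 2*I) = -2 + (128 + 16*a + 32*I) = 126 + 16*a + 32*I)
z(F)*R(p(2, 6)) = (-4*(19/6)²)*(126 + 16*(-3) + 32*I) = (-4*361/36)*(126 - 48 + 32*I) = -361*(78 + 32*I)/9 = -9386/3 - 11552*I/9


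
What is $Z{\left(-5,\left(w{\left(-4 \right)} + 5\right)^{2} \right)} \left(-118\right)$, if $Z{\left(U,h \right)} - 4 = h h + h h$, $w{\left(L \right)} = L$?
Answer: $-708$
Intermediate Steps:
$Z{\left(U,h \right)} = 4 + 2 h^{2}$ ($Z{\left(U,h \right)} = 4 + \left(h h + h h\right) = 4 + \left(h^{2} + h^{2}\right) = 4 + 2 h^{2}$)
$Z{\left(-5,\left(w{\left(-4 \right)} + 5\right)^{2} \right)} \left(-118\right) = \left(4 + 2 \left(\left(-4 + 5\right)^{2}\right)^{2}\right) \left(-118\right) = \left(4 + 2 \left(1^{2}\right)^{2}\right) \left(-118\right) = \left(4 + 2 \cdot 1^{2}\right) \left(-118\right) = \left(4 + 2 \cdot 1\right) \left(-118\right) = \left(4 + 2\right) \left(-118\right) = 6 \left(-118\right) = -708$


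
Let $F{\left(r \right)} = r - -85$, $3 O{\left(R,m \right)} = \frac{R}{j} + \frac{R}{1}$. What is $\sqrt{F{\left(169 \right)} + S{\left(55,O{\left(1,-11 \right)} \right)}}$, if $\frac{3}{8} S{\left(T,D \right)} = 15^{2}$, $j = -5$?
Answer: $\sqrt{854} \approx 29.223$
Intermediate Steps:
$O{\left(R,m \right)} = \frac{4 R}{15}$ ($O{\left(R,m \right)} = \frac{\frac{R}{-5} + \frac{R}{1}}{3} = \frac{R \left(- \frac{1}{5}\right) + R 1}{3} = \frac{- \frac{R}{5} + R}{3} = \frac{\frac{4}{5} R}{3} = \frac{4 R}{15}$)
$S{\left(T,D \right)} = 600$ ($S{\left(T,D \right)} = \frac{8 \cdot 15^{2}}{3} = \frac{8}{3} \cdot 225 = 600$)
$F{\left(r \right)} = 85 + r$ ($F{\left(r \right)} = r + 85 = 85 + r$)
$\sqrt{F{\left(169 \right)} + S{\left(55,O{\left(1,-11 \right)} \right)}} = \sqrt{\left(85 + 169\right) + 600} = \sqrt{254 + 600} = \sqrt{854}$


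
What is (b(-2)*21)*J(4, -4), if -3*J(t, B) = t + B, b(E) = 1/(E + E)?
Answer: 0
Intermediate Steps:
b(E) = 1/(2*E)
J(t, B) = -B/3 - t/3 (J(t, B) = -(t + B)/3 = -(B + t)/3 = -B/3 - t/3)
(b(-2)*21)*J(4, -4) = (((1/2)/(-2))*21)*(-1/3*(-4) - 1/3*4) = (((1/2)*(-1/2))*21)*(4/3 - 4/3) = -1/4*21*0 = -21/4*0 = 0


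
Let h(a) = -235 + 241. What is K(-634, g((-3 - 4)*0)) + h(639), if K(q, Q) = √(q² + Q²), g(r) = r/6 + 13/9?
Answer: 6 + √32558605/9 ≈ 640.00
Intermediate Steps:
g(r) = 13/9 + r/6 (g(r) = r*(⅙) + 13*(⅑) = r/6 + 13/9 = 13/9 + r/6)
K(q, Q) = √(Q² + q²)
h(a) = 6
K(-634, g((-3 - 4)*0)) + h(639) = √((13/9 + ((-3 - 4)*0)/6)² + (-634)²) + 6 = √((13/9 + (-7*0)/6)² + 401956) + 6 = √((13/9 + (⅙)*0)² + 401956) + 6 = √((13/9 + 0)² + 401956) + 6 = √((13/9)² + 401956) + 6 = √(169/81 + 401956) + 6 = √(32558605/81) + 6 = √32558605/9 + 6 = 6 + √32558605/9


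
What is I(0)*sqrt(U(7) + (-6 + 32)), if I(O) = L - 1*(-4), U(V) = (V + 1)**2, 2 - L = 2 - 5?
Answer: 27*sqrt(10) ≈ 85.381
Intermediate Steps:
L = 5 (L = 2 - (2 - 5) = 2 - 1*(-3) = 2 + 3 = 5)
U(V) = (1 + V)**2
I(O) = 9 (I(O) = 5 - 1*(-4) = 5 + 4 = 9)
I(0)*sqrt(U(7) + (-6 + 32)) = 9*sqrt((1 + 7)**2 + (-6 + 32)) = 9*sqrt(8**2 + 26) = 9*sqrt(64 + 26) = 9*sqrt(90) = 9*(3*sqrt(10)) = 27*sqrt(10)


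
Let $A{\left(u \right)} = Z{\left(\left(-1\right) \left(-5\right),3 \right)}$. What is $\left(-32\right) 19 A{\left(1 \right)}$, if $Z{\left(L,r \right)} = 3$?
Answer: $-1824$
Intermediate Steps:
$A{\left(u \right)} = 3$
$\left(-32\right) 19 A{\left(1 \right)} = \left(-32\right) 19 \cdot 3 = \left(-608\right) 3 = -1824$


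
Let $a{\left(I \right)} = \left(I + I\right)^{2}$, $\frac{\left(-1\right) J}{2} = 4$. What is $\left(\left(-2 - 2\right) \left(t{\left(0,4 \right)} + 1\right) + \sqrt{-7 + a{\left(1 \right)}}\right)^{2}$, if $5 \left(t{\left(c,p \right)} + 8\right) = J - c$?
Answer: $\frac{29509}{25} + \frac{344 i \sqrt{3}}{5} \approx 1180.4 + 119.17 i$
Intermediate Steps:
$J = -8$ ($J = \left(-2\right) 4 = -8$)
$t{\left(c,p \right)} = - \frac{48}{5} - \frac{c}{5}$ ($t{\left(c,p \right)} = -8 + \frac{-8 - c}{5} = -8 - \left(\frac{8}{5} + \frac{c}{5}\right) = - \frac{48}{5} - \frac{c}{5}$)
$a{\left(I \right)} = 4 I^{2}$ ($a{\left(I \right)} = \left(2 I\right)^{2} = 4 I^{2}$)
$\left(\left(-2 - 2\right) \left(t{\left(0,4 \right)} + 1\right) + \sqrt{-7 + a{\left(1 \right)}}\right)^{2} = \left(\left(-2 - 2\right) \left(\left(- \frac{48}{5} - 0\right) + 1\right) + \sqrt{-7 + 4 \cdot 1^{2}}\right)^{2} = \left(- 4 \left(\left(- \frac{48}{5} + 0\right) + 1\right) + \sqrt{-7 + 4 \cdot 1}\right)^{2} = \left(- 4 \left(- \frac{48}{5} + 1\right) + \sqrt{-7 + 4}\right)^{2} = \left(\left(-4\right) \left(- \frac{43}{5}\right) + \sqrt{-3}\right)^{2} = \left(\frac{172}{5} + i \sqrt{3}\right)^{2}$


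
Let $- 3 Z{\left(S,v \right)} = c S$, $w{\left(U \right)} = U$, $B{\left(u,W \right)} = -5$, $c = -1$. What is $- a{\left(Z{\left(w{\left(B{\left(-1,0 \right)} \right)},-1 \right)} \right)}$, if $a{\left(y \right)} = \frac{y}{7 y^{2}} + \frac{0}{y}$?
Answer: $\frac{3}{35} \approx 0.085714$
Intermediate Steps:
$Z{\left(S,v \right)} = \frac{S}{3}$ ($Z{\left(S,v \right)} = - \frac{\left(-1\right) S}{3} = \frac{S}{3}$)
$a{\left(y \right)} = \frac{1}{7 y}$ ($a{\left(y \right)} = y \frac{1}{7 y^{2}} + 0 = \frac{1}{7 y} + 0 = \frac{1}{7 y}$)
$- a{\left(Z{\left(w{\left(B{\left(-1,0 \right)} \right)},-1 \right)} \right)} = - \frac{1}{7 \cdot \frac{1}{3} \left(-5\right)} = - \frac{1}{7 \left(- \frac{5}{3}\right)} = - \frac{-3}{7 \cdot 5} = \left(-1\right) \left(- \frac{3}{35}\right) = \frac{3}{35}$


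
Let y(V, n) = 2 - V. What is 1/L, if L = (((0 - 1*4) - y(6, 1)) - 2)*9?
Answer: -1/18 ≈ -0.055556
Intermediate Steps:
L = -18 (L = (((0 - 1*4) - (2 - 1*6)) - 2)*9 = (((0 - 4) - (2 - 6)) - 2)*9 = ((-4 - 1*(-4)) - 2)*9 = ((-4 + 4) - 2)*9 = (0 - 2)*9 = -2*9 = -18)
1/L = 1/(-18) = -1/18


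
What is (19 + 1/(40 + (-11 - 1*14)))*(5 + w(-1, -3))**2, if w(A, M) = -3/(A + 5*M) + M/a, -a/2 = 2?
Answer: 258115/384 ≈ 672.17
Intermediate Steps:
a = -4 (a = -2*2 = -4)
w(A, M) = -3/(A + 5*M) - M/4 (w(A, M) = -3/(A + 5*M) + M/(-4) = -3/(A + 5*M) + M*(-1/4) = -3/(A + 5*M) - M/4)
(19 + 1/(40 + (-11 - 1*14)))*(5 + w(-1, -3))**2 = (19 + 1/(40 + (-11 - 1*14)))*(5 + (-12 - 5*(-3)**2 - 1*(-1)*(-3))/(4*(-1 + 5*(-3))))**2 = (19 + 1/(40 + (-11 - 14)))*(5 + (-12 - 5*9 - 3)/(4*(-1 - 15)))**2 = (19 + 1/(40 - 25))*(5 + (1/4)*(-12 - 45 - 3)/(-16))**2 = (19 + 1/15)*(5 + (1/4)*(-1/16)*(-60))**2 = (19 + 1/15)*(5 + 15/16)**2 = 286*(95/16)**2/15 = (286/15)*(9025/256) = 258115/384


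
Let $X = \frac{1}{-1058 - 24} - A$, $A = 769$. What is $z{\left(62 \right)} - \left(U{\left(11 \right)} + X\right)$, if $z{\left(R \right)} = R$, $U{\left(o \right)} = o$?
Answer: $\frac{887241}{1082} \approx 820.0$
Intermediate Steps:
$X = - \frac{832059}{1082}$ ($X = \frac{1}{-1058 - 24} - 769 = \frac{1}{-1082} - 769 = - \frac{1}{1082} - 769 = - \frac{832059}{1082} \approx -769.0$)
$z{\left(62 \right)} - \left(U{\left(11 \right)} + X\right) = 62 - \left(11 - \frac{832059}{1082}\right) = 62 - - \frac{820157}{1082} = 62 + \frac{820157}{1082} = \frac{887241}{1082}$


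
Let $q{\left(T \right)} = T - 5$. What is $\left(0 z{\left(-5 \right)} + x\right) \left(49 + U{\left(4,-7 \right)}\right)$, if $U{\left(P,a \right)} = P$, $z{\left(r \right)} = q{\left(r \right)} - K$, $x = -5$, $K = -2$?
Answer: $-265$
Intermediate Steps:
$q{\left(T \right)} = -5 + T$
$z{\left(r \right)} = -3 + r$ ($z{\left(r \right)} = \left(-5 + r\right) - -2 = \left(-5 + r\right) + 2 = -3 + r$)
$\left(0 z{\left(-5 \right)} + x\right) \left(49 + U{\left(4,-7 \right)}\right) = \left(0 \left(-3 - 5\right) - 5\right) \left(49 + 4\right) = \left(0 \left(-8\right) - 5\right) 53 = \left(0 - 5\right) 53 = \left(-5\right) 53 = -265$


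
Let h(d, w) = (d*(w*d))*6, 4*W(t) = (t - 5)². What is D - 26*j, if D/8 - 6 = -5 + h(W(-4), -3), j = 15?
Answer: -59431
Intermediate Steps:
W(t) = (-5 + t)²/4 (W(t) = (t - 5)²/4 = (-5 + t)²/4)
h(d, w) = 6*w*d² (h(d, w) = (d*(d*w))*6 = (w*d²)*6 = 6*w*d²)
D = -59041 (D = 48 + 8*(-5 + 6*(-3)*((-5 - 4)²/4)²) = 48 + 8*(-5 + 6*(-3)*((¼)*(-9)²)²) = 48 + 8*(-5 + 6*(-3)*((¼)*81)²) = 48 + 8*(-5 + 6*(-3)*(81/4)²) = 48 + 8*(-5 + 6*(-3)*(6561/16)) = 48 + 8*(-5 - 59049/8) = 48 + 8*(-59089/8) = 48 - 59089 = -59041)
D - 26*j = -59041 - 26*15 = -59041 - 390 = -59431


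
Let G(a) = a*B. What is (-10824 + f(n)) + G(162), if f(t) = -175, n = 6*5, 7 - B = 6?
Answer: -10837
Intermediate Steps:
B = 1 (B = 7 - 1*6 = 7 - 6 = 1)
G(a) = a (G(a) = a*1 = a)
n = 30
(-10824 + f(n)) + G(162) = (-10824 - 175) + 162 = -10999 + 162 = -10837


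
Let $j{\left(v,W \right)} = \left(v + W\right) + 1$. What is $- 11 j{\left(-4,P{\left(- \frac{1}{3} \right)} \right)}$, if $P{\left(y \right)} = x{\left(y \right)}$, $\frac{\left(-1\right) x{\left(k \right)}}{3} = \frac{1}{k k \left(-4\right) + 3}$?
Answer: $\frac{1056}{23} \approx 45.913$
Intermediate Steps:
$x{\left(k \right)} = - \frac{3}{3 - 4 k^{2}}$ ($x{\left(k \right)} = - \frac{3}{k k \left(-4\right) + 3} = - \frac{3}{k^{2} \left(-4\right) + 3} = - \frac{3}{- 4 k^{2} + 3} = - \frac{3}{3 - 4 k^{2}}$)
$P{\left(y \right)} = \frac{3}{-3 + 4 y^{2}}$
$j{\left(v,W \right)} = 1 + W + v$ ($j{\left(v,W \right)} = \left(W + v\right) + 1 = 1 + W + v$)
$- 11 j{\left(-4,P{\left(- \frac{1}{3} \right)} \right)} = - 11 \left(1 + \frac{3}{-3 + 4 \left(- \frac{1}{3}\right)^{2}} - 4\right) = - 11 \left(1 + \frac{3}{-3 + 4 \cdot \frac{1}{9}} - 4\right) = - 11 \left(1 + \frac{3}{-3 + \frac{4}{9}} - 4\right) = - 11 \left(1 + \frac{3}{- \frac{23}{9}} - 4\right) = - 11 \left(1 + 3 \left(- \frac{9}{23}\right) - 4\right) = - 11 \left(1 - \frac{27}{23} - 4\right) = \left(-11\right) \left(- \frac{96}{23}\right) = \frac{1056}{23}$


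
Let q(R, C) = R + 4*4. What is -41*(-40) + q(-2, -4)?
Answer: 1654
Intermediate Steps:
q(R, C) = 16 + R (q(R, C) = R + 16 = 16 + R)
-41*(-40) + q(-2, -4) = -41*(-40) + (16 - 2) = 1640 + 14 = 1654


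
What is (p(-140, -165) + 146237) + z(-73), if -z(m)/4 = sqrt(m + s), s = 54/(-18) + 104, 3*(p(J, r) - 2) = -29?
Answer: 438688/3 - 8*sqrt(7) ≈ 1.4621e+5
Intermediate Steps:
p(J, r) = -23/3 (p(J, r) = 2 + (1/3)*(-29) = 2 - 29/3 = -23/3)
s = 101 (s = 54*(-1/18) + 104 = -3 + 104 = 101)
z(m) = -4*sqrt(101 + m) (z(m) = -4*sqrt(m + 101) = -4*sqrt(101 + m))
(p(-140, -165) + 146237) + z(-73) = (-23/3 + 146237) - 4*sqrt(101 - 73) = 438688/3 - 8*sqrt(7)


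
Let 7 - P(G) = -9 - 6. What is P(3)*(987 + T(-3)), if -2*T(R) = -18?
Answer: 21912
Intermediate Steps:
P(G) = 22 (P(G) = 7 - (-9 - 6) = 7 - 1*(-15) = 7 + 15 = 22)
T(R) = 9 (T(R) = -1/2*(-18) = 9)
P(3)*(987 + T(-3)) = 22*(987 + 9) = 22*996 = 21912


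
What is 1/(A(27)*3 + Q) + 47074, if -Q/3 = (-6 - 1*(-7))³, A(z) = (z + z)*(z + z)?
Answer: 411662131/8745 ≈ 47074.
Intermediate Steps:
A(z) = 4*z² (A(z) = (2*z)*(2*z) = 4*z²)
Q = -3 (Q = -3*(-6 - 1*(-7))³ = -3*(-6 + 7)³ = -3*1³ = -3*1 = -3)
1/(A(27)*3 + Q) + 47074 = 1/((4*27²)*3 - 3) + 47074 = 1/((4*729)*3 - 3) + 47074 = 1/(2916*3 - 3) + 47074 = 1/(8748 - 3) + 47074 = 1/8745 + 47074 = 411662131/8745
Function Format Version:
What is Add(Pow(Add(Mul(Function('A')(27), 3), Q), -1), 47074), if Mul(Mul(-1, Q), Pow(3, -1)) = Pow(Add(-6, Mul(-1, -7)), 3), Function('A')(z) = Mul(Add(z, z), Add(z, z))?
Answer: Rational(411662131, 8745) ≈ 47074.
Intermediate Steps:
Function('A')(z) = Mul(4, Pow(z, 2)) (Function('A')(z) = Mul(Mul(2, z), Mul(2, z)) = Mul(4, Pow(z, 2)))
Q = -3 (Q = Mul(-3, Pow(Add(-6, Mul(-1, -7)), 3)) = Mul(-3, Pow(Add(-6, 7), 3)) = Mul(-3, Pow(1, 3)) = Mul(-3, 1) = -3)
Add(Pow(Add(Mul(Function('A')(27), 3), Q), -1), 47074) = Add(Pow(Add(Mul(Mul(4, Pow(27, 2)), 3), -3), -1), 47074) = Add(Pow(Add(Mul(Mul(4, 729), 3), -3), -1), 47074) = Add(Pow(Add(Mul(2916, 3), -3), -1), 47074) = Add(Pow(Add(8748, -3), -1), 47074) = Add(Pow(8745, -1), 47074) = Add(Rational(1, 8745), 47074) = Rational(411662131, 8745)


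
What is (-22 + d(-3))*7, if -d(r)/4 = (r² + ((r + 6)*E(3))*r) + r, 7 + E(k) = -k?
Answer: -2842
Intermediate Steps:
E(k) = -7 - k
d(r) = -4*r - 4*r² - 4*r*(-60 - 10*r) (d(r) = -4*((r² + ((r + 6)*(-7 - 1*3))*r) + r) = -4*((r² + ((6 + r)*(-7 - 3))*r) + r) = -4*((r² + ((6 + r)*(-10))*r) + r) = -4*((r² + (-60 - 10*r)*r) + r) = -4*((r² + r*(-60 - 10*r)) + r) = -4*(r + r² + r*(-60 - 10*r)) = -4*r - 4*r² - 4*r*(-60 - 10*r))
(-22 + d(-3))*7 = (-22 + 4*(-3)*(59 + 9*(-3)))*7 = (-22 + 4*(-3)*(59 - 27))*7 = (-22 + 4*(-3)*32)*7 = (-22 - 384)*7 = -406*7 = -2842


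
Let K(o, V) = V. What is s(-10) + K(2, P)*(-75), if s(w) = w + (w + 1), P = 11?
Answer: -844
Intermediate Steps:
s(w) = 1 + 2*w (s(w) = w + (1 + w) = 1 + 2*w)
s(-10) + K(2, P)*(-75) = (1 + 2*(-10)) + 11*(-75) = (1 - 20) - 825 = -19 - 825 = -844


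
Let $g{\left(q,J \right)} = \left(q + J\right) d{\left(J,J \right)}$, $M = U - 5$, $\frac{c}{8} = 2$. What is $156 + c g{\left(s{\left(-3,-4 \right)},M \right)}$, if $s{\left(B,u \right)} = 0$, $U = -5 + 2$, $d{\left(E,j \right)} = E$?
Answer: $1180$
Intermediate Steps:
$c = 16$ ($c = 8 \cdot 2 = 16$)
$U = -3$
$M = -8$ ($M = -3 - 5 = -8$)
$g{\left(q,J \right)} = J \left(J + q\right)$ ($g{\left(q,J \right)} = \left(q + J\right) J = \left(J + q\right) J = J \left(J + q\right)$)
$156 + c g{\left(s{\left(-3,-4 \right)},M \right)} = 156 + 16 \left(- 8 \left(-8 + 0\right)\right) = 156 + 16 \left(\left(-8\right) \left(-8\right)\right) = 156 + 16 \cdot 64 = 156 + 1024 = 1180$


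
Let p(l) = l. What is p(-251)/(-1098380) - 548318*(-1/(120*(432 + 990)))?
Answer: 15057608887/4685689080 ≈ 3.2135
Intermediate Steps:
p(-251)/(-1098380) - 548318*(-1/(120*(432 + 990))) = -251/(-1098380) - 548318*(-1/(120*(432 + 990))) = -251*(-1/1098380) - 548318/((-120*1422)) = 251/1098380 - 548318/(-170640) = 251/1098380 - 548318*(-1/170640) = 251/1098380 + 274159/85320 = 15057608887/4685689080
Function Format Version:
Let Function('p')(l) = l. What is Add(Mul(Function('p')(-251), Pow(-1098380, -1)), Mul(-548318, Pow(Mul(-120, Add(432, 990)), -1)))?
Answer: Rational(15057608887, 4685689080) ≈ 3.2135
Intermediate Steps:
Add(Mul(Function('p')(-251), Pow(-1098380, -1)), Mul(-548318, Pow(Mul(-120, Add(432, 990)), -1))) = Add(Mul(-251, Pow(-1098380, -1)), Mul(-548318, Pow(Mul(-120, Add(432, 990)), -1))) = Add(Mul(-251, Rational(-1, 1098380)), Mul(-548318, Pow(Mul(-120, 1422), -1))) = Add(Rational(251, 1098380), Mul(-548318, Pow(-170640, -1))) = Add(Rational(251, 1098380), Mul(-548318, Rational(-1, 170640))) = Add(Rational(251, 1098380), Rational(274159, 85320)) = Rational(15057608887, 4685689080)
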